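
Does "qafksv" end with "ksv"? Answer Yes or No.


Input string: 'qafksv'
Suffix to check: 'ksv'
Last 3 characters of input: 'ksv'
Match: True
Result: Yes


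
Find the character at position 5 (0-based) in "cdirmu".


Input string: 'cdirmu'
Operation: get character at index 5
Index mapping: s[0]='c', s[1]='d', s[2]='i', s[3]='r', s[4]='m', s[5]='u'
Result: 'u'


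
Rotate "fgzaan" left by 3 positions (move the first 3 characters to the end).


Input: 'fgzaan', shift = 3
Operation: split at index 3 and swap parts
Front part s[0:3] = 'fgz'
Back part s[3:] = 'aan'
Rotated = back + front = 'aan' + 'fgz'
Result: aanfgz


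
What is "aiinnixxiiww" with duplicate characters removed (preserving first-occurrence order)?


Input: 'aiinnixxiiww'
Operation: keep first occurrence of each character
Scan: s[0]='a' new -> keep; s[1]='i' new -> keep; s[2]='i' seen -> skip; s[3]='n' new -> keep; s[4]='n' seen -> skip; s[5]='i' seen -> skip; s[6]='x' new -> keep; s[7]='x' seen -> skip; s[8]='i' seen -> skip; s[9]='i' seen -> skip; s[10]='w' new -> keep; s[11]='w' seen -> skip
Result: ainxw


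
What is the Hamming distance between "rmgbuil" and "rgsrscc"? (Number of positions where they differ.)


String 1: 'rmgbuil'
String 2: 'rgsrscc'
Compare each position: pos 0: 'r'=='r', pos 1: 'm'!='g', pos 2: 'g'!='s', pos 3: 'b'!='r', pos 4: 'u'!='s', pos 5: 'i'!='c', pos 6: 'l'!='c'
Differing positions: 6
Hamming distance: 6


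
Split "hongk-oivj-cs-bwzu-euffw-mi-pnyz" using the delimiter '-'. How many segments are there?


Input string: 'hongk-oivj-cs-bwzu-euffw-mi-pnyz'
Delimiter: '-'
Split result: 'hongk', 'oivj', 'cs', 'bwzu', 'euffw', 'mi', 'pnyz'
Number of parts: 7


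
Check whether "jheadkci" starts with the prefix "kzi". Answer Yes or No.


Input string: 'jheadkci'
Prefix to check: 'kzi'
First 3 characters of input: 'jhe'
Match: False
Result: No


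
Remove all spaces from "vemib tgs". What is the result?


Input string: 'vemib tgs'
Operation: remove all spaces
Words: 'vemib', 'tgs'
Join without spaces: vemibtgs


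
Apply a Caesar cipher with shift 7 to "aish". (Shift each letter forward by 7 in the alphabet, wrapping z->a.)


Input: 'aish', shift = 7
Operation: for each letter, (position + 7) mod 26
Mapping: 'a'(0+7=7)->'h', 'i'(8+7=15)->'p', 's'(18+7=25)->'z', 'h'(7+7=14)->'o'
Result: hpzo


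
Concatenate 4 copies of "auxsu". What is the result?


Input string: 'auxsu'
Operation: repeat 4 times
Concatenation: 'auxsu' + 'auxsu' + 'auxsu' + 'auxsu'
Result: auxsuauxsuauxsuauxsu


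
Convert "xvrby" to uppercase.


Input string: 'xvrby'
Operation: convert each letter to uppercase
Mapping: 'x'->'X', 'v'->'V', 'r'->'R', 'b'->'B', 'y'->'Y'
Result: XVRBY


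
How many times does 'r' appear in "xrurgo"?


Input string: 'xrurgo'
Target character: 'r'
Scan each position: s[1]='r', s[3]='r'
Matches found at indices: 1, 3
Total: 2


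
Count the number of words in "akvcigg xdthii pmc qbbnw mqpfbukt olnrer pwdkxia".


Input string: 'akvcigg xdthii pmc qbbnw mqpfbukt olnrer pwdkxia'
Operation: split by spaces
Words found: 'akvcigg', 'xdthii', 'pmc', 'qbbnw', 'mqpfbukt', 'olnrer', 'pwdkxia'
Word count: 7


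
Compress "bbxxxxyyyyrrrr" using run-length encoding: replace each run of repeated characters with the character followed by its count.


Input: 'bbxxxxyyyyrrrr'
Operation: identify consecutive runs
Runs: 'bb' -> b2, 'xxxx' -> x4, 'yyyy' -> y4, 'rrrr' -> r4
Encoded: b2x4y4r4


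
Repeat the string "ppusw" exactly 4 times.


Input string: 'ppusw'
Operation: repeat 4 times
Concatenation: 'ppusw' + 'ppusw' + 'ppusw' + 'ppusw'
Result: ppuswppuswppuswppusw


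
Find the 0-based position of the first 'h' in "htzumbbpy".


Input string: 'htzumbbpy'
Target: 'h'
Scanning left to right: s[0]='h'
First match at index: 0


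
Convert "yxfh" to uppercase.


Input string: 'yxfh'
Operation: convert each letter to uppercase
Mapping: 'y'->'Y', 'x'->'X', 'f'->'F', 'h'->'H'
Result: YXFH


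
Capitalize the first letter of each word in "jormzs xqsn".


Input string: 'jormzs xqsn'
Operation: capitalize first letter of each word
Word transformations: 'jormzs'->'Jormzs', 'xqsn'->'Xqsn'
Result: Jormzs Xqsn


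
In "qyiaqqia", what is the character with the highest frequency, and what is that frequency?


Input: 'qyiaqqia'
Operation: tally each character
Counts: 'a':2, 'i':2, 'q':3, 'y':1
Maximum: 'q' appears 3 times


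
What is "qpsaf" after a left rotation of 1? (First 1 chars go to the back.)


Input: 'qpsaf', shift = 1
Operation: split at index 1 and swap parts
Front part s[0:1] = 'q'
Back part s[1:] = 'psaf'
Rotated = back + front = 'psaf' + 'q'
Result: psafq


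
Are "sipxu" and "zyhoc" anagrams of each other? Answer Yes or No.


String 1: 'sipxu' -> sorted: 'ipsux'
String 2: 'zyhoc' -> sorted: 'choyz'
Compare sorted forms: 'ipsux' != 'choyz'
Anagram: No


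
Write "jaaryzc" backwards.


Input string: 'jaaryzc'
Operation: reverse character order
Original order: 'j' -> 'a' -> 'a' -> 'r' -> 'y' -> 'z' -> 'c'
Reversed order: 'c' -> 'z' -> 'y' -> 'r' -> 'a' -> 'a' -> 'j'
Result: czyraaj


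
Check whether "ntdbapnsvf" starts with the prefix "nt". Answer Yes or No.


Input string: 'ntdbapnsvf'
Prefix to check: 'nt'
First 2 characters of input: 'nt'
Match: True
Result: Yes


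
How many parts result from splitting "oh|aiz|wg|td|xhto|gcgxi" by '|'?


Input string: 'oh|aiz|wg|td|xhto|gcgxi'
Delimiter: '|'
Split result: 'oh', 'aiz', 'wg', 'td', 'xhto', 'gcgxi'
Number of parts: 6


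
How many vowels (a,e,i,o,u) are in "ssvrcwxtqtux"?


Input string: 'ssvrcwxtqtux'
Operation: count vowels (a, e, i, o, u)
Scan: s[0]='s', s[1]='s', s[2]='v', s[3]='r', s[4]='c', s[5]='w', s[6]='x', s[7]='t', s[8]='q', s[9]='t', s[10]='u' (vowel), s[11]='x'
Vowels found: 1
Result: 1


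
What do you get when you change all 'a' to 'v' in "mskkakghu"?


Input string: 'mskkakghu'
Operation: replace 'a' with 'v'
Positions of 'a': 4
After replacement: mskkvkghu


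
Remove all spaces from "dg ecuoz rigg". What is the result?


Input string: 'dg ecuoz rigg'
Operation: remove all spaces
Words: 'dg', 'ecuoz', 'rigg'
Join without spaces: dgecuozrigg


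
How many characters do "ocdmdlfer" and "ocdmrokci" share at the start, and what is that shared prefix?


String 1: 'ocdmdlfer'
String 2: 'ocdmrokci'
Compare position by position:
pos 0: 'o' vs 'o' match
pos 1: 'c' vs 'c' match
pos 2: 'd' vs 'd' match
pos 3: 'm' vs 'm' match
pos 4: 'd' vs 'r' differ -> stop
Longest common prefix: "ocdm" (length 4)


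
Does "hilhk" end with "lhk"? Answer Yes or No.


Input string: 'hilhk'
Suffix to check: 'lhk'
Last 3 characters of input: 'lhk'
Match: True
Result: Yes


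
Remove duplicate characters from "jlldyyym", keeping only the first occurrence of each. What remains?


Input: 'jlldyyym'
Operation: keep first occurrence of each character
Scan: s[0]='j' new -> keep; s[1]='l' new -> keep; s[2]='l' seen -> skip; s[3]='d' new -> keep; s[4]='y' new -> keep; s[5]='y' seen -> skip; s[6]='y' seen -> skip; s[7]='m' new -> keep
Result: jldym


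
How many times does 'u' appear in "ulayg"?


Input string: 'ulayg'
Target character: 'u'
Scan each position: s[0]='u'
Matches found at indices: 0
Total: 1


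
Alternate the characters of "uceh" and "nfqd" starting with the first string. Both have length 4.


String 1: 'uceh'
String 2: 'nfqd'
Operation: alternate characters
Pairs: 'u'+'n', 'c'+'f', 'e'+'q', 'h'+'d'
Result: uncfeqhd


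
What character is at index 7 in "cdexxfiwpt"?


Input string: 'cdexxfiwpt'
Operation: get character at index 7
Index mapping: s[0]='c', s[1]='d', s[2]='e', s[3]='x', s[4]='x', s[5]='f', s[6]='i', s[7]='w'
Result: 'w'


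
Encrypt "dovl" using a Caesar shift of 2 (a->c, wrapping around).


Input: 'dovl', shift = 2
Operation: for each letter, (position + 2) mod 26
Mapping: 'd'(3+2=5)->'f', 'o'(14+2=16)->'q', 'v'(21+2=23)->'x', 'l'(11+2=13)->'n'
Result: fqxn


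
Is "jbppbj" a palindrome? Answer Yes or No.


Input string: 'jbppbj'
Reversed: 'jbppbj'
Compare pairs: s[0]='j' vs s[5]='j' (match), s[1]='b' vs s[4]='b' (match), s[2]='p' vs s[3]='p' (match)
Palindrome: Yes


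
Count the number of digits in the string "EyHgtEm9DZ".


Input string: 'EyHgtEm9DZ'
Operation: count digit characters (0-9)
Scan: 'E', 'y', 'H', 'g', 't', 'E', 'm', '9'(digit), 'D', 'Z'
Digits found: 1
Result: 1


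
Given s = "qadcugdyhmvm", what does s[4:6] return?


Input string: 'qadcugdyhmvm'
Operation: slice [4:6]
Extract characters: s[4]='u', s[5]='g'
Result: ug


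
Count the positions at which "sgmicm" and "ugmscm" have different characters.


String 1: 'sgmicm'
String 2: 'ugmscm'
Compare each position: pos 0: 's'!='u', pos 1: 'g'=='g', pos 2: 'm'=='m', pos 3: 'i'!='s', pos 4: 'c'=='c', pos 5: 'm'=='m'
Differing positions: 2
Hamming distance: 2


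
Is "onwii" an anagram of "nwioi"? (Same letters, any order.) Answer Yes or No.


String 1: 'nwioi' -> sorted: 'iinow'
String 2: 'onwii' -> sorted: 'iinow'
Compare sorted forms: 'iinow' == 'iinow'
Anagram: Yes


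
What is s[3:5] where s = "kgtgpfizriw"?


Input string: 'kgtgpfizriw'
Operation: slice [3:5]
Extract characters: s[3]='g', s[4]='p'
Result: gp


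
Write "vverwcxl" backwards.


Input string: 'vverwcxl'
Operation: reverse character order
Original order: 'v' -> 'v' -> 'e' -> 'r' -> 'w' -> 'c' -> 'x' -> 'l'
Reversed order: 'l' -> 'x' -> 'c' -> 'w' -> 'r' -> 'e' -> 'v' -> 'v'
Result: lxcwrevv


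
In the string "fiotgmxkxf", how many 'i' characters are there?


Input string: 'fiotgmxkxf'
Target character: 'i'
Scan each position: s[1]='i'
Matches found at indices: 1
Total: 1


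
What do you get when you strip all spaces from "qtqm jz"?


Input string: 'qtqm jz'
Operation: remove all spaces
Words: 'qtqm', 'jz'
Join without spaces: qtqmjz


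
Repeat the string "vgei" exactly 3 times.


Input string: 'vgei'
Operation: repeat 3 times
Concatenation: 'vgei' + 'vgei' + 'vgei'
Result: vgeivgeivgei


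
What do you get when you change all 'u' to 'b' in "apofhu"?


Input string: 'apofhu'
Operation: replace 'u' with 'b'
Positions of 'u': 5
After replacement: apofhb


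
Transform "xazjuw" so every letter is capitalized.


Input string: 'xazjuw'
Operation: convert each letter to uppercase
Mapping: 'x'->'X', 'a'->'A', 'z'->'Z', 'j'->'J', 'u'->'U', 'w'->'W'
Result: XAZJUW


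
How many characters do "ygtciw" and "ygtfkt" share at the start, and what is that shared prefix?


String 1: 'ygtciw'
String 2: 'ygtfkt'
Compare position by position:
pos 0: 'y' vs 'y' match
pos 1: 'g' vs 'g' match
pos 2: 't' vs 't' match
pos 3: 'c' vs 'f' differ -> stop
Longest common prefix: "ygt" (length 3)


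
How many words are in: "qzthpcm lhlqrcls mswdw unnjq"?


Input string: 'qzthpcm lhlqrcls mswdw unnjq'
Operation: split by spaces
Words found: 'qzthpcm', 'lhlqrcls', 'mswdw', 'unnjq'
Word count: 4


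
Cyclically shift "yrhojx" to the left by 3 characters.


Input: 'yrhojx', shift = 3
Operation: split at index 3 and swap parts
Front part s[0:3] = 'yrh'
Back part s[3:] = 'ojx'
Rotated = back + front = 'ojx' + 'yrh'
Result: ojxyrh


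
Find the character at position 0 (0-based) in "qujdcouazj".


Input string: 'qujdcouazj'
Operation: get character at index 0
Index mapping: s[0]='q'
Result: 'q'


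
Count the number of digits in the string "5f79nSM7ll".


Input string: '5f79nSM7ll'
Operation: count digit characters (0-9)
Scan: '5'(digit), 'f', '7'(digit), '9'(digit), 'n', 'S', 'M', '7'(digit), 'l', 'l'
Digits found: 4
Result: 4


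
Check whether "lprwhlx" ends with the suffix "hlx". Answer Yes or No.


Input string: 'lprwhlx'
Suffix to check: 'hlx'
Last 3 characters of input: 'hlx'
Match: True
Result: Yes


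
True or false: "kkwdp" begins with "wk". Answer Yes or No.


Input string: 'kkwdp'
Prefix to check: 'wk'
First 2 characters of input: 'kk'
Match: False
Result: No


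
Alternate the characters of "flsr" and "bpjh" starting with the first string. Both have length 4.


String 1: 'flsr'
String 2: 'bpjh'
Operation: alternate characters
Pairs: 'f'+'b', 'l'+'p', 's'+'j', 'r'+'h'
Result: fblpsjrh


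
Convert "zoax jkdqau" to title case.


Input string: 'zoax jkdqau'
Operation: capitalize first letter of each word
Word transformations: 'zoax'->'Zoax', 'jkdqau'->'Jkdqau'
Result: Zoax Jkdqau


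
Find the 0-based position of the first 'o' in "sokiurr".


Input string: 'sokiurr'
Target: 'o'
Scanning left to right: s[0]='s', s[1]='o'
First match at index: 1


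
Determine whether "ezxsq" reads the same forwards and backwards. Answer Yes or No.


Input string: 'ezxsq'
Reversed: 'qsxze'
Compare pairs: s[0]='e' vs s[4]='q' (mismatch), s[1]='z' vs s[3]='s' (mismatch)
Palindrome: No


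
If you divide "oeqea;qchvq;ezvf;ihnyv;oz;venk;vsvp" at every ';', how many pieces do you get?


Input string: 'oeqea;qchvq;ezvf;ihnyv;oz;venk;vsvp'
Delimiter: ';'
Split result: 'oeqea', 'qchvq', 'ezvf', 'ihnyv', 'oz', 'venk', 'vsvp'
Number of parts: 7


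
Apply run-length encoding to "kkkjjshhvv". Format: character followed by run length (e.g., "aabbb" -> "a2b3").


Input: 'kkkjjshhvv'
Operation: identify consecutive runs
Runs: 'kkk' -> k3, 'jj' -> j2, 's' -> s1, 'hh' -> h2, 'vv' -> v2
Encoded: k3j2s1h2v2


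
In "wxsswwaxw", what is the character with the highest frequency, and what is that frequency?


Input: 'wxsswwaxw'
Operation: tally each character
Counts: 'a':1, 's':2, 'w':4, 'x':2
Maximum: 'w' appears 4 times


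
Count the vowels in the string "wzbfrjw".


Input string: 'wzbfrjw'
Operation: count vowels (a, e, i, o, u)
Scan: s[0]='w', s[1]='z', s[2]='b', s[3]='f', s[4]='r', s[5]='j', s[6]='w'
Vowels found: 0
Result: 0


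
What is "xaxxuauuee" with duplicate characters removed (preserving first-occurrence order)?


Input: 'xaxxuauuee'
Operation: keep first occurrence of each character
Scan: s[0]='x' new -> keep; s[1]='a' new -> keep; s[2]='x' seen -> skip; s[3]='x' seen -> skip; s[4]='u' new -> keep; s[5]='a' seen -> skip; s[6]='u' seen -> skip; s[7]='u' seen -> skip; s[8]='e' new -> keep; s[9]='e' seen -> skip
Result: xaue


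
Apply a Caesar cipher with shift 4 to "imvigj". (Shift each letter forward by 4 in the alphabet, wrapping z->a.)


Input: 'imvigj', shift = 4
Operation: for each letter, (position + 4) mod 26
Mapping: 'i'(8+4=12)->'m', 'm'(12+4=16)->'q', 'v'(21+4=25)->'z', 'i'(8+4=12)->'m', 'g'(6+4=10)->'k', 'j'(9+4=13)->'n'
Result: mqzmkn


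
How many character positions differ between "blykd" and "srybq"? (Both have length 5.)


String 1: 'blykd'
String 2: 'srybq'
Compare each position: pos 0: 'b'!='s', pos 1: 'l'!='r', pos 2: 'y'=='y', pos 3: 'k'!='b', pos 4: 'd'!='q'
Differing positions: 4
Hamming distance: 4


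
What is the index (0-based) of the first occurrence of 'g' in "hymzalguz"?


Input string: 'hymzalguz'
Target: 'g'
Scanning left to right: s[0]='h', s[1]='y', s[2]='m', s[3]='z', s[4]='a', s[5]='l', s[6]='g'
First match at index: 6


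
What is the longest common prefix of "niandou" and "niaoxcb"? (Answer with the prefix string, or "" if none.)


String 1: 'niandou'
String 2: 'niaoxcb'
Compare position by position:
pos 0: 'n' vs 'n' match
pos 1: 'i' vs 'i' match
pos 2: 'a' vs 'a' match
pos 3: 'n' vs 'o' differ -> stop
Longest common prefix: "nia" (length 3)


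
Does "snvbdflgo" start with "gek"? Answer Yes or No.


Input string: 'snvbdflgo'
Prefix to check: 'gek'
First 3 characters of input: 'snv'
Match: False
Result: No


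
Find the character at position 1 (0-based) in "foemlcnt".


Input string: 'foemlcnt'
Operation: get character at index 1
Index mapping: s[0]='f', s[1]='o'
Result: 'o'


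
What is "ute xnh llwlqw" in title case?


Input string: 'ute xnh llwlqw'
Operation: capitalize first letter of each word
Word transformations: 'ute'->'Ute', 'xnh'->'Xnh', 'llwlqw'->'Llwlqw'
Result: Ute Xnh Llwlqw


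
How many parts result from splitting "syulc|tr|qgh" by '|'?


Input string: 'syulc|tr|qgh'
Delimiter: '|'
Split result: 'syulc', 'tr', 'qgh'
Number of parts: 3


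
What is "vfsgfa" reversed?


Input string: 'vfsgfa'
Operation: reverse character order
Original order: 'v' -> 'f' -> 's' -> 'g' -> 'f' -> 'a'
Reversed order: 'a' -> 'f' -> 'g' -> 's' -> 'f' -> 'v'
Result: afgsfv


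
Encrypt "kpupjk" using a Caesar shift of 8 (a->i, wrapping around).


Input: 'kpupjk', shift = 8
Operation: for each letter, (position + 8) mod 26
Mapping: 'k'(10+8=18)->'s', 'p'(15+8=23)->'x', 'u'(20+8=28, 28 mod 26=2)->'c', 'p'(15+8=23)->'x', 'j'(9+8=17)->'r', 'k'(10+8=18)->'s'
Result: sxcxrs


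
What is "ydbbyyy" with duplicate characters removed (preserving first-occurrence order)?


Input: 'ydbbyyy'
Operation: keep first occurrence of each character
Scan: s[0]='y' new -> keep; s[1]='d' new -> keep; s[2]='b' new -> keep; s[3]='b' seen -> skip; s[4]='y' seen -> skip; s[5]='y' seen -> skip; s[6]='y' seen -> skip
Result: ydb


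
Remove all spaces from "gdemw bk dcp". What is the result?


Input string: 'gdemw bk dcp'
Operation: remove all spaces
Words: 'gdemw', 'bk', 'dcp'
Join without spaces: gdemwbkdcp


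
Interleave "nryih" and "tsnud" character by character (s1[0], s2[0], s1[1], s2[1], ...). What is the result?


String 1: 'nryih'
String 2: 'tsnud'
Operation: alternate characters
Pairs: 'n'+'t', 'r'+'s', 'y'+'n', 'i'+'u', 'h'+'d'
Result: ntrsyniuhd


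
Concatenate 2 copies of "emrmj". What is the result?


Input string: 'emrmj'
Operation: repeat 2 times
Concatenation: 'emrmj' + 'emrmj'
Result: emrmjemrmj


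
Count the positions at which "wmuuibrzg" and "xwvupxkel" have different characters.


String 1: 'wmuuibrzg'
String 2: 'xwvupxkel'
Compare each position: pos 0: 'w'!='x', pos 1: 'm'!='w', pos 2: 'u'!='v', pos 3: 'u'=='u', pos 4: 'i'!='p', pos 5: 'b'!='x', pos 6: 'r'!='k', pos 7: 'z'!='e', pos 8: 'g'!='l'
Differing positions: 8
Hamming distance: 8


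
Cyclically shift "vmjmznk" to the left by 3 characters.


Input: 'vmjmznk', shift = 3
Operation: split at index 3 and swap parts
Front part s[0:3] = 'vmj'
Back part s[3:] = 'mznk'
Rotated = back + front = 'mznk' + 'vmj'
Result: mznkvmj


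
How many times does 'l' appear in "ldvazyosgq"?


Input string: 'ldvazyosgq'
Target character: 'l'
Scan each position: s[0]='l'
Matches found at indices: 0
Total: 1


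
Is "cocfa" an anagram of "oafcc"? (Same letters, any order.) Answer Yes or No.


String 1: 'oafcc' -> sorted: 'accfo'
String 2: 'cocfa' -> sorted: 'accfo'
Compare sorted forms: 'accfo' == 'accfo'
Anagram: Yes


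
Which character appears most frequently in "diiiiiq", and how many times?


Input: 'diiiiiq'
Operation: tally each character
Counts: 'd':1, 'i':5, 'q':1
Maximum: 'i' appears 5 times


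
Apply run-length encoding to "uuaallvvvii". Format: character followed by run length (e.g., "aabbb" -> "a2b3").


Input: 'uuaallvvvii'
Operation: identify consecutive runs
Runs: 'uu' -> u2, 'aa' -> a2, 'll' -> l2, 'vvv' -> v3, 'ii' -> i2
Encoded: u2a2l2v3i2


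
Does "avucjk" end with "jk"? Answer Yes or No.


Input string: 'avucjk'
Suffix to check: 'jk'
Last 2 characters of input: 'jk'
Match: True
Result: Yes


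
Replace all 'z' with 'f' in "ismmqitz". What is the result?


Input string: 'ismmqitz'
Operation: replace 'z' with 'f'
Positions of 'z': 7
After replacement: ismmqitf


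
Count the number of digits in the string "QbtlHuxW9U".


Input string: 'QbtlHuxW9U'
Operation: count digit characters (0-9)
Scan: 'Q', 'b', 't', 'l', 'H', 'u', 'x', 'W', '9'(digit), 'U'
Digits found: 1
Result: 1


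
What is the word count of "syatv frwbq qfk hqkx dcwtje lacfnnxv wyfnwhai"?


Input string: 'syatv frwbq qfk hqkx dcwtje lacfnnxv wyfnwhai'
Operation: split by spaces
Words found: 'syatv', 'frwbq', 'qfk', 'hqkx', 'dcwtje', 'lacfnnxv', 'wyfnwhai'
Word count: 7


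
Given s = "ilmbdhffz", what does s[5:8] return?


Input string: 'ilmbdhffz'
Operation: slice [5:8]
Extract characters: s[5]='h', s[6]='f', s[7]='f'
Result: hff


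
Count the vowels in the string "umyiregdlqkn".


Input string: 'umyiregdlqkn'
Operation: count vowels (a, e, i, o, u)
Scan: s[0]='u' (vowel), s[1]='m', s[2]='y', s[3]='i' (vowel), s[4]='r', s[5]='e' (vowel), s[6]='g', s[7]='d', s[8]='l', s[9]='q', s[10]='k', s[11]='n'
Vowels found: 3
Result: 3


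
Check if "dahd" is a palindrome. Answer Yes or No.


Input string: 'dahd'
Reversed: 'dhad'
Compare pairs: s[0]='d' vs s[3]='d' (match), s[1]='a' vs s[2]='h' (mismatch)
Palindrome: No


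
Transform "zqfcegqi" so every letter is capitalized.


Input string: 'zqfcegqi'
Operation: convert each letter to uppercase
Mapping: 'z'->'Z', 'q'->'Q', 'f'->'F', 'c'->'C', 'e'->'E', 'g'->'G', 'q'->'Q', 'i'->'I'
Result: ZQFCEGQI


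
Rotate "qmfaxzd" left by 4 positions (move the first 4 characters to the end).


Input: 'qmfaxzd', shift = 4
Operation: split at index 4 and swap parts
Front part s[0:4] = 'qmfa'
Back part s[4:] = 'xzd'
Rotated = back + front = 'xzd' + 'qmfa'
Result: xzdqmfa


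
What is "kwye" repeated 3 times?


Input string: 'kwye'
Operation: repeat 3 times
Concatenation: 'kwye' + 'kwye' + 'kwye'
Result: kwyekwyekwye


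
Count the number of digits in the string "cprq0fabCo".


Input string: 'cprq0fabCo'
Operation: count digit characters (0-9)
Scan: 'c', 'p', 'r', 'q', '0'(digit), 'f', 'a', 'b', 'C', 'o'
Digits found: 1
Result: 1


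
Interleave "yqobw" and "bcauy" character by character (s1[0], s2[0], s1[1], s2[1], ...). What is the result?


String 1: 'yqobw'
String 2: 'bcauy'
Operation: alternate characters
Pairs: 'y'+'b', 'q'+'c', 'o'+'a', 'b'+'u', 'w'+'y'
Result: ybqcoabuwy


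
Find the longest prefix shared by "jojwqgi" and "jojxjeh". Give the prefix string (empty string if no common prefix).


String 1: 'jojwqgi'
String 2: 'jojxjeh'
Compare position by position:
pos 0: 'j' vs 'j' match
pos 1: 'o' vs 'o' match
pos 2: 'j' vs 'j' match
pos 3: 'w' vs 'x' differ -> stop
Longest common prefix: "joj" (length 3)


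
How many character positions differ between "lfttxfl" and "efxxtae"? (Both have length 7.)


String 1: 'lfttxfl'
String 2: 'efxxtae'
Compare each position: pos 0: 'l'!='e', pos 1: 'f'=='f', pos 2: 't'!='x', pos 3: 't'!='x', pos 4: 'x'!='t', pos 5: 'f'!='a', pos 6: 'l'!='e'
Differing positions: 6
Hamming distance: 6


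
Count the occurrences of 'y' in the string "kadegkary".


Input string: 'kadegkary'
Target character: 'y'
Scan each position: s[8]='y'
Matches found at indices: 8
Total: 1


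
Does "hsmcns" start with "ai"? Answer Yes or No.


Input string: 'hsmcns'
Prefix to check: 'ai'
First 2 characters of input: 'hs'
Match: False
Result: No


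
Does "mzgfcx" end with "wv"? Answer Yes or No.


Input string: 'mzgfcx'
Suffix to check: 'wv'
Last 2 characters of input: 'cx'
Match: False
Result: No


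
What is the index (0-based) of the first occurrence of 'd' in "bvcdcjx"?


Input string: 'bvcdcjx'
Target: 'd'
Scanning left to right: s[0]='b', s[1]='v', s[2]='c', s[3]='d'
First match at index: 3


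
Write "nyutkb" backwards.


Input string: 'nyutkb'
Operation: reverse character order
Original order: 'n' -> 'y' -> 'u' -> 't' -> 'k' -> 'b'
Reversed order: 'b' -> 'k' -> 't' -> 'u' -> 'y' -> 'n'
Result: bktuyn


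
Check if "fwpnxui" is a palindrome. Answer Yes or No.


Input string: 'fwpnxui'
Reversed: 'iuxnpwf'
Compare pairs: s[0]='f' vs s[6]='i' (mismatch), s[1]='w' vs s[5]='u' (mismatch), s[2]='p' vs s[4]='x' (mismatch)
Palindrome: No


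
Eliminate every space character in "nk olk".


Input string: 'nk olk'
Operation: remove all spaces
Words: 'nk', 'olk'
Join without spaces: nkolk


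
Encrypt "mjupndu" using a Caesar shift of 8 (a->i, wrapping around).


Input: 'mjupndu', shift = 8
Operation: for each letter, (position + 8) mod 26
Mapping: 'm'(12+8=20)->'u', 'j'(9+8=17)->'r', 'u'(20+8=28, 28 mod 26=2)->'c', 'p'(15+8=23)->'x', 'n'(13+8=21)->'v', 'd'(3+8=11)->'l', 'u'(20+8=28, 28 mod 26=2)->'c'
Result: urcxvlc


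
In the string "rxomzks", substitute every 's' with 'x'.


Input string: 'rxomzks'
Operation: replace 's' with 'x'
Positions of 's': 6
After replacement: rxomzkx


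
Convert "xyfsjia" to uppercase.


Input string: 'xyfsjia'
Operation: convert each letter to uppercase
Mapping: 'x'->'X', 'y'->'Y', 'f'->'F', 's'->'S', 'j'->'J', 'i'->'I', 'a'->'A'
Result: XYFSJIA


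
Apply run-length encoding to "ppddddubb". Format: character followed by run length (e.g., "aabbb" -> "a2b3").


Input: 'ppddddubb'
Operation: identify consecutive runs
Runs: 'pp' -> p2, 'dddd' -> d4, 'u' -> u1, 'bb' -> b2
Encoded: p2d4u1b2


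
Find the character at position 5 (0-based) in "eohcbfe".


Input string: 'eohcbfe'
Operation: get character at index 5
Index mapping: s[0]='e', s[1]='o', s[2]='h', s[3]='c', s[4]='b', s[5]='f'
Result: 'f'


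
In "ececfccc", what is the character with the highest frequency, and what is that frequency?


Input: 'ececfccc'
Operation: tally each character
Counts: 'c':5, 'e':2, 'f':1
Maximum: 'c' appears 5 times


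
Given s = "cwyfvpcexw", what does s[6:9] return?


Input string: 'cwyfvpcexw'
Operation: slice [6:9]
Extract characters: s[6]='c', s[7]='e', s[8]='x'
Result: cex


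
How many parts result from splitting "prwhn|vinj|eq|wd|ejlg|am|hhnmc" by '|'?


Input string: 'prwhn|vinj|eq|wd|ejlg|am|hhnmc'
Delimiter: '|'
Split result: 'prwhn', 'vinj', 'eq', 'wd', 'ejlg', 'am', 'hhnmc'
Number of parts: 7


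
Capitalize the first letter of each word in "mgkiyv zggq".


Input string: 'mgkiyv zggq'
Operation: capitalize first letter of each word
Word transformations: 'mgkiyv'->'Mgkiyv', 'zggq'->'Zggq'
Result: Mgkiyv Zggq


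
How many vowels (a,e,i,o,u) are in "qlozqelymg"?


Input string: 'qlozqelymg'
Operation: count vowels (a, e, i, o, u)
Scan: s[0]='q', s[1]='l', s[2]='o' (vowel), s[3]='z', s[4]='q', s[5]='e' (vowel), s[6]='l', s[7]='y', s[8]='m', s[9]='g'
Vowels found: 2
Result: 2


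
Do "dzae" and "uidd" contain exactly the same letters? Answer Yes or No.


String 1: 'dzae' -> sorted: 'adez'
String 2: 'uidd' -> sorted: 'ddiu'
Compare sorted forms: 'adez' != 'ddiu'
Anagram: No


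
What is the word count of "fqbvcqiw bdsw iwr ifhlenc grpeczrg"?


Input string: 'fqbvcqiw bdsw iwr ifhlenc grpeczrg'
Operation: split by spaces
Words found: 'fqbvcqiw', 'bdsw', 'iwr', 'ifhlenc', 'grpeczrg'
Word count: 5


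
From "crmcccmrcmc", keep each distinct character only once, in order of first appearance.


Input: 'crmcccmrcmc'
Operation: keep first occurrence of each character
Scan: s[0]='c' new -> keep; s[1]='r' new -> keep; s[2]='m' new -> keep; s[3]='c' seen -> skip; s[4]='c' seen -> skip; s[5]='c' seen -> skip; s[6]='m' seen -> skip; s[7]='r' seen -> skip; s[8]='c' seen -> skip; s[9]='m' seen -> skip; s[10]='c' seen -> skip
Result: crm


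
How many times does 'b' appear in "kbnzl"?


Input string: 'kbnzl'
Target character: 'b'
Scan each position: s[1]='b'
Matches found at indices: 1
Total: 1


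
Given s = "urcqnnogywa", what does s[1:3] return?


Input string: 'urcqnnogywa'
Operation: slice [1:3]
Extract characters: s[1]='r', s[2]='c'
Result: rc


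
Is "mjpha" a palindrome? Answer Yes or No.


Input string: 'mjpha'
Reversed: 'ahpjm'
Compare pairs: s[0]='m' vs s[4]='a' (mismatch), s[1]='j' vs s[3]='h' (mismatch)
Palindrome: No


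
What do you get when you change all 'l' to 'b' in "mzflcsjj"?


Input string: 'mzflcsjj'
Operation: replace 'l' with 'b'
Positions of 'l': 3
After replacement: mzfbcsjj


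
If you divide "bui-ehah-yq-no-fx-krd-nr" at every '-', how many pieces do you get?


Input string: 'bui-ehah-yq-no-fx-krd-nr'
Delimiter: '-'
Split result: 'bui', 'ehah', 'yq', 'no', 'fx', 'krd', 'nr'
Number of parts: 7


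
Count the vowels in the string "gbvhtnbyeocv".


Input string: 'gbvhtnbyeocv'
Operation: count vowels (a, e, i, o, u)
Scan: s[0]='g', s[1]='b', s[2]='v', s[3]='h', s[4]='t', s[5]='n', s[6]='b', s[7]='y', s[8]='e' (vowel), s[9]='o' (vowel), s[10]='c', s[11]='v'
Vowels found: 2
Result: 2


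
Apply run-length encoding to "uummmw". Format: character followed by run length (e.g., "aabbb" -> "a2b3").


Input: 'uummmw'
Operation: identify consecutive runs
Runs: 'uu' -> u2, 'mmm' -> m3, 'w' -> w1
Encoded: u2m3w1


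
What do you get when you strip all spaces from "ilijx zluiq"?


Input string: 'ilijx zluiq'
Operation: remove all spaces
Words: 'ilijx', 'zluiq'
Join without spaces: ilijxzluiq


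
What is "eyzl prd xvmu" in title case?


Input string: 'eyzl prd xvmu'
Operation: capitalize first letter of each word
Word transformations: 'eyzl'->'Eyzl', 'prd'->'Prd', 'xvmu'->'Xvmu'
Result: Eyzl Prd Xvmu


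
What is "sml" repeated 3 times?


Input string: 'sml'
Operation: repeat 3 times
Concatenation: 'sml' + 'sml' + 'sml'
Result: smlsmlsml


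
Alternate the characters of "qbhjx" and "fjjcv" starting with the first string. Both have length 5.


String 1: 'qbhjx'
String 2: 'fjjcv'
Operation: alternate characters
Pairs: 'q'+'f', 'b'+'j', 'h'+'j', 'j'+'c', 'x'+'v'
Result: qfbjhjjcxv


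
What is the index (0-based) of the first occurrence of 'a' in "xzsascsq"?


Input string: 'xzsascsq'
Target: 'a'
Scanning left to right: s[0]='x', s[1]='z', s[2]='s', s[3]='a'
First match at index: 3


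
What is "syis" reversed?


Input string: 'syis'
Operation: reverse character order
Original order: 's' -> 'y' -> 'i' -> 's'
Reversed order: 's' -> 'i' -> 'y' -> 's'
Result: siys


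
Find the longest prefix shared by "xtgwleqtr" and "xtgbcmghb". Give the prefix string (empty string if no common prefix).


String 1: 'xtgwleqtr'
String 2: 'xtgbcmghb'
Compare position by position:
pos 0: 'x' vs 'x' match
pos 1: 't' vs 't' match
pos 2: 'g' vs 'g' match
pos 3: 'w' vs 'b' differ -> stop
Longest common prefix: "xtg" (length 3)


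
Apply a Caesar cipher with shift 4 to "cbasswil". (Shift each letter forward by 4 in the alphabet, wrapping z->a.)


Input: 'cbasswil', shift = 4
Operation: for each letter, (position + 4) mod 26
Mapping: 'c'(2+4=6)->'g', 'b'(1+4=5)->'f', 'a'(0+4=4)->'e', 's'(18+4=22)->'w', 's'(18+4=22)->'w', 'w'(22+4=26, 26 mod 26=0)->'a', 'i'(8+4=12)->'m', 'l'(11+4=15)->'p'
Result: gfewwamp


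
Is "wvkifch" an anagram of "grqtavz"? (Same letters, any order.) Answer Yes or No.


String 1: 'grqtavz' -> sorted: 'agqrtvz'
String 2: 'wvkifch' -> sorted: 'cfhikvw'
Compare sorted forms: 'agqrtvz' != 'cfhikvw'
Anagram: No


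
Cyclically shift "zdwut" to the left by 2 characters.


Input: 'zdwut', shift = 2
Operation: split at index 2 and swap parts
Front part s[0:2] = 'zd'
Back part s[2:] = 'wut'
Rotated = back + front = 'wut' + 'zd'
Result: wutzd


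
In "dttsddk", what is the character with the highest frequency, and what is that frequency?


Input: 'dttsddk'
Operation: tally each character
Counts: 'd':3, 'k':1, 's':1, 't':2
Maximum: 'd' appears 3 times


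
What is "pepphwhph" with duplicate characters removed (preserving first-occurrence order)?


Input: 'pepphwhph'
Operation: keep first occurrence of each character
Scan: s[0]='p' new -> keep; s[1]='e' new -> keep; s[2]='p' seen -> skip; s[3]='p' seen -> skip; s[4]='h' new -> keep; s[5]='w' new -> keep; s[6]='h' seen -> skip; s[7]='p' seen -> skip; s[8]='h' seen -> skip
Result: pehw


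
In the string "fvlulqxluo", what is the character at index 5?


Input string: 'fvlulqxluo'
Operation: get character at index 5
Index mapping: s[0]='f', s[1]='v', s[2]='l', s[3]='u', s[4]='l', s[5]='q'
Result: 'q'


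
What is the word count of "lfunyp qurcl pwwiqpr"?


Input string: 'lfunyp qurcl pwwiqpr'
Operation: split by spaces
Words found: 'lfunyp', 'qurcl', 'pwwiqpr'
Word count: 3


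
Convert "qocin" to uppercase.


Input string: 'qocin'
Operation: convert each letter to uppercase
Mapping: 'q'->'Q', 'o'->'O', 'c'->'C', 'i'->'I', 'n'->'N'
Result: QOCIN


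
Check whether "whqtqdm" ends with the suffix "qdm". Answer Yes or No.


Input string: 'whqtqdm'
Suffix to check: 'qdm'
Last 3 characters of input: 'qdm'
Match: True
Result: Yes


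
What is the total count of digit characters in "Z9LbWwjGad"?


Input string: 'Z9LbWwjGad'
Operation: count digit characters (0-9)
Scan: 'Z', '9'(digit), 'L', 'b', 'W', 'w', 'j', 'G', 'a', 'd'
Digits found: 1
Result: 1


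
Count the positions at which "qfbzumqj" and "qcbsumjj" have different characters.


String 1: 'qfbzumqj'
String 2: 'qcbsumjj'
Compare each position: pos 0: 'q'=='q', pos 1: 'f'!='c', pos 2: 'b'=='b', pos 3: 'z'!='s', pos 4: 'u'=='u', pos 5: 'm'=='m', pos 6: 'q'!='j', pos 7: 'j'=='j'
Differing positions: 3
Hamming distance: 3


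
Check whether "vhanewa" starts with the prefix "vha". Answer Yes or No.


Input string: 'vhanewa'
Prefix to check: 'vha'
First 3 characters of input: 'vha'
Match: True
Result: Yes


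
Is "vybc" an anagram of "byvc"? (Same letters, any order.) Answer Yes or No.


String 1: 'byvc' -> sorted: 'bcvy'
String 2: 'vybc' -> sorted: 'bcvy'
Compare sorted forms: 'bcvy' == 'bcvy'
Anagram: Yes


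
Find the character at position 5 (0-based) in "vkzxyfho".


Input string: 'vkzxyfho'
Operation: get character at index 5
Index mapping: s[0]='v', s[1]='k', s[2]='z', s[3]='x', s[4]='y', s[5]='f'
Result: 'f'


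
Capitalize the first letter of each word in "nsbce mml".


Input string: 'nsbce mml'
Operation: capitalize first letter of each word
Word transformations: 'nsbce'->'Nsbce', 'mml'->'Mml'
Result: Nsbce Mml


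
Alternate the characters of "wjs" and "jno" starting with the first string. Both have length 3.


String 1: 'wjs'
String 2: 'jno'
Operation: alternate characters
Pairs: 'w'+'j', 'j'+'n', 's'+'o'
Result: wjjnso


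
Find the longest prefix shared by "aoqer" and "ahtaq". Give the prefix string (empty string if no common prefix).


String 1: 'aoqer'
String 2: 'ahtaq'
Compare position by position:
pos 0: 'a' vs 'a' match
pos 1: 'o' vs 'h' differ -> stop
Longest common prefix: "a" (length 1)


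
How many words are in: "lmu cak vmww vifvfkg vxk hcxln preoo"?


Input string: 'lmu cak vmww vifvfkg vxk hcxln preoo'
Operation: split by spaces
Words found: 'lmu', 'cak', 'vmww', 'vifvfkg', 'vxk', 'hcxln', 'preoo'
Word count: 7


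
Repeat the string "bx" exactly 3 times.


Input string: 'bx'
Operation: repeat 3 times
Concatenation: 'bx' + 'bx' + 'bx'
Result: bxbxbx


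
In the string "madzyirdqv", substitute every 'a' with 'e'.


Input string: 'madzyirdqv'
Operation: replace 'a' with 'e'
Positions of 'a': 1
After replacement: medzyirdqv


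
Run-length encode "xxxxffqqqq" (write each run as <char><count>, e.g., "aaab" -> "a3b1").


Input: 'xxxxffqqqq'
Operation: identify consecutive runs
Runs: 'xxxx' -> x4, 'ff' -> f2, 'qqqq' -> q4
Encoded: x4f2q4


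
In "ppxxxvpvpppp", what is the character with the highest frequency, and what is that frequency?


Input: 'ppxxxvpvpppp'
Operation: tally each character
Counts: 'p':7, 'v':2, 'x':3
Maximum: 'p' appears 7 times


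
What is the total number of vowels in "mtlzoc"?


Input string: 'mtlzoc'
Operation: count vowels (a, e, i, o, u)
Scan: s[0]='m', s[1]='t', s[2]='l', s[3]='z', s[4]='o' (vowel), s[5]='c'
Vowels found: 1
Result: 1


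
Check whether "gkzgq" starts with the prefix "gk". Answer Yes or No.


Input string: 'gkzgq'
Prefix to check: 'gk'
First 2 characters of input: 'gk'
Match: True
Result: Yes


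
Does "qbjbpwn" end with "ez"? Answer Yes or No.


Input string: 'qbjbpwn'
Suffix to check: 'ez'
Last 2 characters of input: 'wn'
Match: False
Result: No


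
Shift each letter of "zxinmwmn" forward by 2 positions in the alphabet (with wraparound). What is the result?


Input: 'zxinmwmn', shift = 2
Operation: for each letter, (position + 2) mod 26
Mapping: 'z'(25+2=27, 27 mod 26=1)->'b', 'x'(23+2=25)->'z', 'i'(8+2=10)->'k', 'n'(13+2=15)->'p', 'm'(12+2=14)->'o', 'w'(22+2=24)->'y', 'm'(12+2=14)->'o', 'n'(13+2=15)->'p'
Result: bzkpoyop


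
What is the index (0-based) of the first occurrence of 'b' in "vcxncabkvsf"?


Input string: 'vcxncabkvsf'
Target: 'b'
Scanning left to right: s[0]='v', s[1]='c', s[2]='x', s[3]='n', s[4]='c', s[5]='a', s[6]='b'
First match at index: 6


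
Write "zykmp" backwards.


Input string: 'zykmp'
Operation: reverse character order
Original order: 'z' -> 'y' -> 'k' -> 'm' -> 'p'
Reversed order: 'p' -> 'm' -> 'k' -> 'y' -> 'z'
Result: pmkyz


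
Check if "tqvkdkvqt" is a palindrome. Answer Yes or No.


Input string: 'tqvkdkvqt'
Reversed: 'tqvkdkvqt'
Compare pairs: s[0]='t' vs s[8]='t' (match), s[1]='q' vs s[7]='q' (match), s[2]='v' vs s[6]='v' (match), s[3]='k' vs s[5]='k' (match)
Palindrome: Yes


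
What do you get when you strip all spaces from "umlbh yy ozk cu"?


Input string: 'umlbh yy ozk cu'
Operation: remove all spaces
Words: 'umlbh', 'yy', 'ozk', 'cu'
Join without spaces: umlbhyyozkcu


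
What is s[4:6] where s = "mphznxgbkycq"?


Input string: 'mphznxgbkycq'
Operation: slice [4:6]
Extract characters: s[4]='n', s[5]='x'
Result: nx


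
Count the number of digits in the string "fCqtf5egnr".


Input string: 'fCqtf5egnr'
Operation: count digit characters (0-9)
Scan: 'f', 'C', 'q', 't', 'f', '5'(digit), 'e', 'g', 'n', 'r'
Digits found: 1
Result: 1


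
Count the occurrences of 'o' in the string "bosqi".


Input string: 'bosqi'
Target character: 'o'
Scan each position: s[1]='o'
Matches found at indices: 1
Total: 1


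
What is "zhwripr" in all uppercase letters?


Input string: 'zhwripr'
Operation: convert each letter to uppercase
Mapping: 'z'->'Z', 'h'->'H', 'w'->'W', 'r'->'R', 'i'->'I', 'p'->'P', 'r'->'R'
Result: ZHWRIPR


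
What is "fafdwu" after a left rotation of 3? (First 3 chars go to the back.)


Input: 'fafdwu', shift = 3
Operation: split at index 3 and swap parts
Front part s[0:3] = 'faf'
Back part s[3:] = 'dwu'
Rotated = back + front = 'dwu' + 'faf'
Result: dwufaf


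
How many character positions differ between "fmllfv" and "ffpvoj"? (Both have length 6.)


String 1: 'fmllfv'
String 2: 'ffpvoj'
Compare each position: pos 0: 'f'=='f', pos 1: 'm'!='f', pos 2: 'l'!='p', pos 3: 'l'!='v', pos 4: 'f'!='o', pos 5: 'v'!='j'
Differing positions: 5
Hamming distance: 5


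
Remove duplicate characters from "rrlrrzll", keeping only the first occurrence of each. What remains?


Input: 'rrlrrzll'
Operation: keep first occurrence of each character
Scan: s[0]='r' new -> keep; s[1]='r' seen -> skip; s[2]='l' new -> keep; s[3]='r' seen -> skip; s[4]='r' seen -> skip; s[5]='z' new -> keep; s[6]='l' seen -> skip; s[7]='l' seen -> skip
Result: rlz


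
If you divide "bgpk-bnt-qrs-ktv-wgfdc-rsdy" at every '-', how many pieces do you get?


Input string: 'bgpk-bnt-qrs-ktv-wgfdc-rsdy'
Delimiter: '-'
Split result: 'bgpk', 'bnt', 'qrs', 'ktv', 'wgfdc', 'rsdy'
Number of parts: 6


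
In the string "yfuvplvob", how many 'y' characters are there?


Input string: 'yfuvplvob'
Target character: 'y'
Scan each position: s[0]='y'
Matches found at indices: 0
Total: 1


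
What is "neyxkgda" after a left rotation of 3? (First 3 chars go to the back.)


Input: 'neyxkgda', shift = 3
Operation: split at index 3 and swap parts
Front part s[0:3] = 'ney'
Back part s[3:] = 'xkgda'
Rotated = back + front = 'xkgda' + 'ney'
Result: xkgdaney


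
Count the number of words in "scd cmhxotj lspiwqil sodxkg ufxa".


Input string: 'scd cmhxotj lspiwqil sodxkg ufxa'
Operation: split by spaces
Words found: 'scd', 'cmhxotj', 'lspiwqil', 'sodxkg', 'ufxa'
Word count: 5


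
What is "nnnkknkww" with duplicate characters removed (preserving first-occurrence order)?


Input: 'nnnkknkww'
Operation: keep first occurrence of each character
Scan: s[0]='n' new -> keep; s[1]='n' seen -> skip; s[2]='n' seen -> skip; s[3]='k' new -> keep; s[4]='k' seen -> skip; s[5]='n' seen -> skip; s[6]='k' seen -> skip; s[7]='w' new -> keep; s[8]='w' seen -> skip
Result: nkw
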